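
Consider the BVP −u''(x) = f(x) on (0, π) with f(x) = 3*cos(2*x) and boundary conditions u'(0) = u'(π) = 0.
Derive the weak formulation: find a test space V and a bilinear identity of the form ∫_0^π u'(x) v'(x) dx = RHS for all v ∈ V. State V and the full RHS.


V = H^1(0, π) (no boundary constraint on v; u is determined up to an additive constant); weak form: ∫_0^π u'v' dx = ∫_0^π (3*cos(2*x)) v dx for all v ∈ V.

Multiply both sides by a test function v and integrate from 0 to π:
  ∫_0^π −u''(x) v(x) dx = ∫_0^π f(x) v(x) dx.
Integrate the LHS by parts once:
  ∫_0^π −u'' v dx = −[u'(x) v(x)]_0^π + ∫_0^π u'(x) v'(x) dx.
Thus ∫_0^π u'(x) v'(x) dx = ∫_0^π f(x) v(x) dx + [u'(x) v(x)]_0^π.
Choose V so that boundary terms are either known or forced to vanish.
u has homogeneous Neumann: u'(0) = u'(π) = 0. So [u' v]_0^π = 0·v(π) − 0·v(0) = 0 for any v; take V = H^1(0, π).
Weak formulation: find u (satisfying any essential BC) such that ∫_0^π u'(x) v'(x) dx = ∫_0^π f v dx for all v ∈ V (homogeneous Neumann, so boundary terms vanish).
Substituting f(x) = 3*cos(2*x), the right-hand side is ∫_0^π (3*cos(2*x)) v dx.
Compatibility check (pure Neumann): taking v ≡ 1 ∈ V gives 0 = ∫_0^π f dx + (0) − (0), i.e. ∫_0^π f dx must equal u'(0) − u'(π) = 0. Indeed ∫_0^π (3*cos(2*x)) dx = 0, so the data are compatible. The solution is then unique only up to an additive constant (fix it e.g. by requiring ∫_0^π u dx = 0).


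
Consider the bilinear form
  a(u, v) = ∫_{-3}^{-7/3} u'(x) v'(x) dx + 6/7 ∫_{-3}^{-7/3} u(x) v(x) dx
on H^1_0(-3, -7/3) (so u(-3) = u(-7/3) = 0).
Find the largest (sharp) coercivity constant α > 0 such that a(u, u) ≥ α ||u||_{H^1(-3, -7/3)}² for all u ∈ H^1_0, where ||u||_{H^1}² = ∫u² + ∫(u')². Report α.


α = 3*(8 + 21*π^2)/(7*(4 + 9*π^2))

Coercivity of a(·,·) on H^1_0(-3, -7/3) means a(u, u) ≥ α ||u||_{H^1}² for every u ∈ H^1_0.
The interval has length L = 2/3, and Poincaré/coercivity depend only on L. Here a(u, u) = ∫(u')² + (6/7)·∫u².
Here 0 < c = 6/7 < 1. The condition a(u,u) ≥ α||u||_{H^1}² reads (1−α)∫(u')² ≥ (α−c)∫u². Any admissible α is ≤ 1 (rapidly oscillating u have ∫u²/∫(u')² → 0), and α = 1 would force 0 ≥ (1−c)∫u², impossible since c < 1; so 1−α > 0. By the sharp Poincaré inequality on H^1_0 of an interval of length L, ∫(u')² ≥ (π/L)²∫u² with equality for the first sine mode sin(π(x−x₀)/L) (x₀ the left endpoint), so the inequality holds for all u iff (1−α)(π/L)² ≥ α − c, i.e. α ≤ ((π/L)² + c)/((π/L)² + 1) = (1 + c(L/π)²)/(1 + (L/π)²). With (π/L)² = 9*π^2/4 and c = 6/7, the largest admissible constant is α = ((π/L)² + c)/((π/L)² + 1).
Simplifying, α = 3*(8 + 21*π^2)/(7*(4 + 9*π^2)).


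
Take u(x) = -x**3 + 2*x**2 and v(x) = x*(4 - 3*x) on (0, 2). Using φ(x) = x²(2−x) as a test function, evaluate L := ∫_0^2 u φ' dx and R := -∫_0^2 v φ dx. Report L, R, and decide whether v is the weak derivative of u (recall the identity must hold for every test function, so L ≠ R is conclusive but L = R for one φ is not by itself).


LHS = 0, RHS = 0. Yes, v = u' weakly.

u(x) = -x**3 + 2*x**2, classical derivative u'(x) = -3*x**2 + 4*x.
φ(x) = x²(2−x), so φ'(x) = x*(4 - 3*x).
Note φ(0) = φ(2) = 0, so the boundary term u·φ vanishes.
LHS = ∫_0^2 u(x) φ'(x) dx = ∫_0^2 (3*x^5 - 10*x^4 + 8*x^3) dx. Term by term:
  ∫_0^2 3*x^5 dx = 32;  ∫_0^2 -10*x^4 dx = -64;  ∫_0^2 8*x^3 dx = 32.
Sum: 32 − 64 + 32 = 0.
So LHS = 0.
∫_0^2 v(x) φ(x) dx = ∫_0^2 (3*x^5 - 10*x^4 + 8*x^3) dx. Term by term:
  ∫_0^2 3*x^5 dx = 32;  ∫_0^2 -10*x^4 dx = -64;  ∫_0^2 8*x^3 dx = 32.
Sum: 32 − 64 + 32 = 0.
So RHS = -∫_0^2 v(x) φ(x) dx = 0.
LHS = RHS, so the identity holds for this test φ.
Moreover u is smooth here and v(x) = u'(x) = -3*x**2 + 4*x pointwise, so the identity holds for every test function. Hence v is the weak derivative of u.


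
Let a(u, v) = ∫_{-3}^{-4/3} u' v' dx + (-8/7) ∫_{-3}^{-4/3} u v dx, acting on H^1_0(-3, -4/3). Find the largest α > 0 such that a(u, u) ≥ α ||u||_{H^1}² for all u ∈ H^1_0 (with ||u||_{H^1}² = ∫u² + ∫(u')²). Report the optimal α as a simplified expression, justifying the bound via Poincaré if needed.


α = (-200 + 63*π^2)/(7*(25 + 9*π^2))

Coercivity of a(·,·) on H^1_0(-3, -4/3) means a(u, u) ≥ α ||u||_{H^1}² for every u ∈ H^1_0.
The interval has length L = 5/3, and Poincaré/coercivity depend only on L. Here a(u, u) = ∫(u')² + (-8/7)·∫u².
Here c = -8/7 < 0 with |c| < (π/L)² = 9*π^2/25, so coercivity still holds. The condition a(u,u) ≥ α||u||_{H^1}² reads (1−α)∫(u')² ≥ (α−c)∫u². Any admissible α is ≤ 1 (rapidly oscillating u have ∫u²/∫(u')² → 0), and α = 1 would force 0 ≥ (1−c)∫u², impossible since c < 1; so 1−α > 0. By the sharp Poincaré inequality on H^1_0 of an interval of length L, ∫(u')² ≥ (π/L)²∫u² with equality for the first sine mode sin(π(x−x₀)/L) (x₀ the left endpoint), so the inequality holds for all u iff (1−α)(π/L)² ≥ α − c, i.e. α ≤ ((π/L)² + c)/((π/L)² + 1) = (1 + c(L/π)²)/(1 + (L/π)²). (Direct route, valid since c ≤ 0: Poincaré gives c∫u² ≥ c(L/π)²∫(u')², so a(u,u) ≥ (1 + c(L/π)²)∫(u')², while ||u||_{H^1}² ≤ (1 + (L/π)²)∫(u')²; dividing yields the same α.) With (π/L)² = 9*π^2/25 and c = -8/7, the largest admissible constant is α = ((π/L)² + c)/((π/L)² + 1).
Simplifying, α = (-200 + 63*π^2)/(7*(25 + 9*π^2)).


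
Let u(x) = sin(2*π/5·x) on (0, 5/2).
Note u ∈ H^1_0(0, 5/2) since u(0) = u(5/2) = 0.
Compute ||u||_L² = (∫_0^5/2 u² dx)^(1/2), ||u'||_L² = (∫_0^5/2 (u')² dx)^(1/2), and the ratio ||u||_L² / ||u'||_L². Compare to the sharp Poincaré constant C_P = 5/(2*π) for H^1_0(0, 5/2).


||u||_L² / ||u'||_L² = 5/(2*π) = C_P.

u(x) = sin(2*π/5·x), so u'(x) = 2*π*cos(2*π*x/5)/5.
Writing u(x) = A·sin(kπx/L) with A = 1 and k = 1, use ∫_0^L sin²(kπx/L) dx = L/2 and ∫_0^L cos²(kπx/L) dx = L/2.
u² = 1·sin²(2*π/5·x) and (u')² = 4*π^2/25·cos²(2*π/5·x), and each of sin², cos² integrates to L/2 = 5/4 over (0, 5/2).
∫_0^5/2 u² dx = 5/4, so ||u||_L² = sqrt(5)/2.
∫_0^5/2 (u')² dx = π^2/5, so ||u'||_L² = sqrt(5)*π/5.
Ratio ||u||_L² / ||u'||_L² = 5/(2*π).
Sharp Poincaré constant on H^1_0(0, 5/2) is C_P = L/π = 5/(2*π), achieved by sin(2*π/5·x).
This is the k = 1 eigenfunction (up to amplitude), so the ratio equals the sharp Poincaré constant exactly.


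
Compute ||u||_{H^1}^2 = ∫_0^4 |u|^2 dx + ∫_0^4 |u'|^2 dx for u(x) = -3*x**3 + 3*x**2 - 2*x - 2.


||u||_{H^1}^2 = 2522528/105

The H^1 norm (squared) on an interval (0, L) is
  ||u||_{H^1}^2 = ∫_0^L u(x)^2 dx + ∫_0^L u'(x)^2 dx.
Compute u'(x) = -9*x**2 + 6*x - 2.
Then u(x)^2 = 9*x**6 - 18*x**5 + 21*x**4 - 8*x**2 + 8*x + 4 and u'(x)^2 = 81*x**4 - 108*x**3 + 72*x**2 - 24*x + 4.
Integrate each monomial from 0 to 4 using ∫_0^4 c·x^n dx = c·4^(n+1)/(n+1):
  ∫_0^4 u(x)^2 dx = ∫_0^4 (9*x^6 - 18*x^5 + 21*x^4 - 8*x^2 + 8*x + 4) dx. Term by term:
    ∫_0^4 9*x^6 dx = 147456/7;  ∫_0^4 -18*x^5 dx = -12288;  ∫_0^4 21*x^4 dx = 21504/5;
    ∫_0^4 -8*x^2 dx = -512/3;  ∫_0^4 8*x dx = 64;  ∫_0^4 4 dx = 16.
  Sum: 147456/7 − 12288 + 21504/5 − 512/3 + 64 + 16 = 1363664/105.
  ∫_0^4 u'(x)^2 dx = ∫_0^4 (81*x^4 - 108*x^3 + 72*x^2 - 24*x + 4) dx. Term by term:
    ∫_0^4 81*x^4 dx = 82944/5;  ∫_0^4 -108*x^3 dx = -6912;  ∫_0^4 72*x^2 dx = 1536;
    ∫_0^4 -24*x dx = -192;  ∫_0^4 4 dx = 16.
  Sum: 82944/5 − 6912 + 1536 − 192 + 16 = 55184/5.
Adding: ||u||_{H^1}^2 = 1363664/105 + 55184/5 = 2522528/105.


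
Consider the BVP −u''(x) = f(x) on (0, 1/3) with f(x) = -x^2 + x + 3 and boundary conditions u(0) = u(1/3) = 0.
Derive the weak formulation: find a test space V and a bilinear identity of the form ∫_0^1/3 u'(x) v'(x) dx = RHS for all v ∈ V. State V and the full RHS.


V = H^1_0(0, 1/3) (so v(0) = v(1/3) = 0); weak form: ∫_0^1/3 u'v' dx = ∫_0^1/3 (-x^2 + x + 3) v dx for all v ∈ V.

Multiply both sides by a test function v and integrate from 0 to 1/3:
  ∫_0^1/3 −u''(x) v(x) dx = ∫_0^1/3 f(x) v(x) dx.
Integrate the LHS by parts once:
  ∫_0^1/3 −u'' v dx = −[u'(x) v(x)]_0^1/3 + ∫_0^1/3 u'(x) v'(x) dx.
Thus ∫_0^1/3 u'(x) v'(x) dx = ∫_0^1/3 f(x) v(x) dx + [u'(x) v(x)]_0^1/3.
Choose V so that boundary terms are either known or forced to vanish.
u is Dirichlet: u(0) = u(1/3) = 0. Let V = H^1_0(0, 1/3); then v(0) = v(1/3) = 0, and [u' v]_0^1/3 = 0.
Weak formulation: find u (satisfying any essential BC) such that ∫_0^1/3 u'(x) v'(x) dx = ∫_0^1/3 f v dx for all v ∈ V.
Substituting f(x) = -x^2 + x + 3, the right-hand side is ∫_0^1/3 (-x^2 + x + 3) v dx.


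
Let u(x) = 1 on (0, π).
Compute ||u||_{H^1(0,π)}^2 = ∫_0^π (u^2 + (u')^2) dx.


||u||_{H^1(0,π)}^2 = π

u'(x) = 0.
Expand u² and (u')² and integrate term by term on (0, π), using: for integers n ≥ 1, ∫_0^π sin²(nx) dx = ∫_0^π cos²(nx) dx = π/2; for n ≠ n', ∫_0^π sin(nx)sin(n'x) dx = ∫_0^π cos(nx)cos(n'x) dx = 0; and by product-to-sum, ∫_0^π sin(nx)cos(n'x) dx = ½∫_0^π [sin((n+n')x) + sin((n−n')x)] dx, which is 0 when n+n' is even and 2n/(n²−n'²) when n+n' is odd (it need not vanish on (0, π)). For the constant mode: ∫_0^π 1 dx = π, ∫_0^π cos(nx) dx = 0, ∫_0^π sin(nx) dx = (1−(−1)^n)/n.
  u² squared terms: (1)²·∫1 dx = 1·π = π.
  So ∫_0^π u² dx = π.
  u' ≡ 0, so ∫_0^π (u')² dx = 0.
||u||_{H^1}^2 = (π) + (0) = π.


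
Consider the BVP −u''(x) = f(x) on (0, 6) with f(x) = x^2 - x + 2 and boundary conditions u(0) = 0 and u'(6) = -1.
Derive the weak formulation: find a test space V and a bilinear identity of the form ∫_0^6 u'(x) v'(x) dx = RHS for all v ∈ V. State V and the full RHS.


V = {v ∈ H^1(0, 6) : v(0) = 0} (test functions vanish at x = 0 where u is specified); weak form: ∫_0^6 u'v' dx = ∫_0^6 (x^2 - x + 2) v dx − v(6) for all v ∈ V.

Multiply both sides by a test function v and integrate from 0 to 6:
  ∫_0^6 −u''(x) v(x) dx = ∫_0^6 f(x) v(x) dx.
Integrate the LHS by parts once:
  ∫_0^6 −u'' v dx = −[u'(x) v(x)]_0^6 + ∫_0^6 u'(x) v'(x) dx.
Thus ∫_0^6 u'(x) v'(x) dx = ∫_0^6 f(x) v(x) dx + [u'(x) v(x)]_0^6.
Choose V so that boundary terms are either known or forced to vanish.
Mixed BC: u(0) = 0 (Dirichlet) and u'(6) = -1 (Neumann). Define V = {v ∈ H^1(0, 6) : v(0) = 0}. Then [u' v]_0^6 = u'(6)·v(6) − u'(0)·0 = − v(6).
Weak formulation: find u (satisfying any essential BC) such that ∫_0^6 u'(x) v'(x) dx = ∫_0^6 f v dx − v(6) for all v ∈ V (Dirichlet at 0 absorbed into V; Neumann datum at x = 6 contributes the boundary term).
Substituting f(x) = x^2 - x + 2, the right-hand side is ∫_0^6 (x^2 - x + 2) v dx − v(6).


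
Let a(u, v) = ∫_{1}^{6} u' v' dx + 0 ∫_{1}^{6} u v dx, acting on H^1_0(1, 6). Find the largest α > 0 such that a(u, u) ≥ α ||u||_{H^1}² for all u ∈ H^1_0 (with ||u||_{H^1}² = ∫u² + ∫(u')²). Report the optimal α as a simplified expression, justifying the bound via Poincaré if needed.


α = π^2/(π^2 + 25)

Coercivity of a(·,·) on H^1_0(1, 6) means a(u, u) ≥ α ||u||_{H^1}² for every u ∈ H^1_0.
The interval has length L = 5, and Poincaré/coercivity depend only on L. Here a(u, u) = ∫(u')² + (0)·∫u².
Here c = 0, so a(u,u) = ∫(u')² alone. The condition a(u,u) ≥ α||u||_{H^1}² reads (1−α)∫(u')² ≥ (α−c)∫u². Any admissible α is ≤ 1 (rapidly oscillating u have ∫u²/∫(u')² → 0), and α = 1 would force 0 ≥ (1−c)∫u², impossible since c < 1; so 1−α > 0. By the sharp Poincaré inequality on H^1_0 of an interval of length L, ∫(u')² ≥ (π/L)²∫u² with equality for the first sine mode sin(π(x−x₀)/L) (x₀ the left endpoint), so the inequality holds for all u iff (1−α)(π/L)² ≥ α − c, i.e. α ≤ ((π/L)² + c)/((π/L)² + 1) = (1 + c(L/π)²)/(1 + (L/π)²). (Direct route, valid since c ≤ 0: Poincaré gives c∫u² ≥ c(L/π)²∫(u')², so a(u,u) ≥ (1 + c(L/π)²)∫(u')², while ||u||_{H^1}² ≤ (1 + (L/π)²)∫(u')²; dividing yields the same α.) With (π/L)² = π^2/25 and c = 0, the largest admissible constant is α = ((π/L)² + c)/((π/L)² + 1).
Simplifying, α = π^2/(π^2 + 25).


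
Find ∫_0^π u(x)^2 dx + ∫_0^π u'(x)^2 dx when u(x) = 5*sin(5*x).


||u||_{H^1(0,π)}^2 = 325*π

u'(x) = 25*cos(5*x).
Expand u² and (u')² and integrate term by term on (0, π), using: for integers n ≥ 1, ∫_0^π sin²(nx) dx = ∫_0^π cos²(nx) dx = π/2; for n ≠ n', ∫_0^π sin(nx)sin(n'x) dx = ∫_0^π cos(nx)cos(n'x) dx = 0; and by product-to-sum, ∫_0^π sin(nx)cos(n'x) dx = ½∫_0^π [sin((n+n')x) + sin((n−n')x)] dx, which is 0 when n+n' is even and 2n/(n²−n'²) when n+n' is odd (it need not vanish on (0, π)).
  u² squared terms: (5)²·∫sin(5x)² dx = 25·π/2 = 25*π/2.
  So ∫_0^π u² dx = 25*π/2.
  (u')² squared terms: (25)²·∫cos(5x)² dx = 625·π/2 = 625*π/2.
  So ∫_0^π (u')² dx = 625*π/2.
||u||_{H^1}^2 = (25*π/2) + (625*π/2) = 325*π.


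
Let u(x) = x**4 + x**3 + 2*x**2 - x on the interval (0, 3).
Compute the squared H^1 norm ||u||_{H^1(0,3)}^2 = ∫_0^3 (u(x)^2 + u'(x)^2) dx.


||u||_{H^1}^2 = 318921/20

The H^1 norm (squared) on an interval (0, L) is
  ||u||_{H^1}^2 = ∫_0^L u(x)^2 dx + ∫_0^L u'(x)^2 dx.
Compute u'(x) = 4*x**3 + 3*x**2 + 4*x - 1.
Then u(x)^2 = x**8 + 2*x**7 + 5*x**6 + 2*x**5 + 2*x**4 - 4*x**3 + x**2 and u'(x)^2 = 16*x**6 + 24*x**5 + 41*x**4 + 16*x**3 + 10*x**2 - 8*x + 1.
Integrate each monomial from 0 to 3 using ∫_0^3 c·x^n dx = c·3^(n+1)/(n+1):
  ∫_0^3 u(x)^2 dx = ∫_0^3 (x^8 + 2*x^7 + 5*x^6 + 2*x^5 + 2*x^4 - 4*x^3 + x^2) dx. Term by term:
    ∫_0^3 x^8 dx = 2187;  ∫_0^3 2*x^7 dx = 6561/4;  ∫_0^3 5*x^6 dx = 10935/7;
    ∫_0^3 2*x^5 dx = 243;  ∫_0^3 2*x^4 dx = 486/5;  ∫_0^3 -4*x^3 dx = -81;
    ∫_0^3 x^2 dx = 9.
  Sum: 2187 + 6561/4 + 10935/7 + 243 + 486/5 − 81 + 9 = 792063/140.
  ∫_0^3 u'(x)^2 dx = ∫_0^3 (16*x^6 + 24*x^5 + 41*x^4 + 16*x^3 + 10*x^2 - 8*x + 1) dx. Term by term:
    ∫_0^3 16*x^6 dx = 34992/7;  ∫_0^3 24*x^5 dx = 2916;  ∫_0^3 41*x^4 dx = 9963/5;
    ∫_0^3 16*x^3 dx = 324;  ∫_0^3 10*x^2 dx = 90;  ∫_0^3 -8*x dx = -36;
    ∫_0^3 1 dx = 3.
  Sum: 34992/7 + 2916 + 9963/5 + 324 + 90 − 36 + 3 = 360096/35.
Adding: ||u||_{H^1}^2 = 792063/140 + 360096/35 = 318921/20.


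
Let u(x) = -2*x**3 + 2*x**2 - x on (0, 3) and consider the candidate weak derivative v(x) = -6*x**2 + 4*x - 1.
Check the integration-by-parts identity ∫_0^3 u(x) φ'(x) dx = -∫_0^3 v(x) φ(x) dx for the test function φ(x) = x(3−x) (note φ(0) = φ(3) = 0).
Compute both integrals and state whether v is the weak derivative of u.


LHS = 252/5, RHS = 252/5. Yes, v = u' weakly.

u(x) = -2*x**3 + 2*x**2 - x, classical derivative u'(x) = -6*x**2 + 4*x - 1.
φ(x) = x(3−x), so φ'(x) = 3 - 2*x.
Note φ(0) = φ(3) = 0, so the boundary term u·φ vanishes.
LHS = ∫_0^3 u(x) φ'(x) dx = ∫_0^3 (4*x^4 - 10*x^3 + 8*x^2 - 3*x) dx. Term by term:
  ∫_0^3 4*x^4 dx = 972/5;  ∫_0^3 -10*x^3 dx = -405/2;  ∫_0^3 8*x^2 dx = 72;
  ∫_0^3 -3*x dx = -27/2.
Sum: 972/5 − 405/2 + 72 − 27/2 = 252/5.
So LHS = 252/5.
∫_0^3 v(x) φ(x) dx = ∫_0^3 (6*x^4 - 22*x^3 + 13*x^2 - 3*x) dx. Term by term:
  ∫_0^3 6*x^4 dx = 1458/5;  ∫_0^3 -22*x^3 dx = -891/2;  ∫_0^3 13*x^2 dx = 117;
  ∫_0^3 -3*x dx = -27/2.
Sum: 1458/5 − 891/2 + 117 − 27/2 = -252/5.
So RHS = -∫_0^3 v(x) φ(x) dx = 252/5.
LHS = RHS, so the identity holds for this test φ.
Moreover u is smooth here and v(x) = u'(x) = -6*x**2 + 4*x - 1 pointwise, so the identity holds for every test function. Hence v is the weak derivative of u.


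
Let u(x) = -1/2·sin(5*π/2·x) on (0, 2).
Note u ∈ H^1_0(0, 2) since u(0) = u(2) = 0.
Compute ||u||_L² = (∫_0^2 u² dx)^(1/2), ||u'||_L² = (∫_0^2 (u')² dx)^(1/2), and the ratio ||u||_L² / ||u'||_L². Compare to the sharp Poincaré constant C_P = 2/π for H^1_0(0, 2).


||u||_L² / ||u'||_L² = 2/(5*π) < C_P = 2/π.

u(x) = -1/2·sin(5*π/2·x), so u'(x) = -5*π*cos(5*π*x/2)/4.
Writing u(x) = A·sin(kπx/L) with A = -1/2 and k = 5, use ∫_0^L sin²(kπx/L) dx = L/2 and ∫_0^L cos²(kπx/L) dx = L/2.
u² = 1/4·sin²(5*π/2·x) and (u')² = 25*π^2/16·cos²(5*π/2·x), and each of sin², cos² integrates to L/2 = 1 over (0, 2).
∫_0^2 u² dx = 1/4, so ||u||_L² = 1/2.
∫_0^2 (u')² dx = 25*π^2/16, so ||u'||_L² = 5*π/4.
Ratio ||u||_L² / ||u'||_L² = 2/(5*π).
Sharp Poincaré constant on H^1_0(0, 2) is C_P = L/π = 2/π, achieved by sin(π/2·x).
This is the k = 5 harmonic; the ratio L/(kπ) is strictly less than C_P = L/π, consistent with the sharp inequality ||u||_L² ≤ C_P ||u'||_L².


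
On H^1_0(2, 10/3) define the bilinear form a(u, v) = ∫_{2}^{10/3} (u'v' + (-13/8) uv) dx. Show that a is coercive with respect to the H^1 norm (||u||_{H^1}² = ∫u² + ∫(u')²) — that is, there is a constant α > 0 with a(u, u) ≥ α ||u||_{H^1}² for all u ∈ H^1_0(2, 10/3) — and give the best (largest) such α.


α = (-26 + 9*π^2)/(16 + 9*π^2)

Coercivity of a(·,·) on H^1_0(2, 10/3) means a(u, u) ≥ α ||u||_{H^1}² for every u ∈ H^1_0.
The interval has length L = 4/3, and Poincaré/coercivity depend only on L. Here a(u, u) = ∫(u')² + (-13/8)·∫u².
Here c = -13/8 < 0 with |c| < (π/L)² = 9*π^2/16, so coercivity still holds. The condition a(u,u) ≥ α||u||_{H^1}² reads (1−α)∫(u')² ≥ (α−c)∫u². Any admissible α is ≤ 1 (rapidly oscillating u have ∫u²/∫(u')² → 0), and α = 1 would force 0 ≥ (1−c)∫u², impossible since c < 1; so 1−α > 0. By the sharp Poincaré inequality on H^1_0 of an interval of length L, ∫(u')² ≥ (π/L)²∫u² with equality for the first sine mode sin(π(x−x₀)/L) (x₀ the left endpoint), so the inequality holds for all u iff (1−α)(π/L)² ≥ α − c, i.e. α ≤ ((π/L)² + c)/((π/L)² + 1) = (1 + c(L/π)²)/(1 + (L/π)²). (Direct route, valid since c ≤ 0: Poincaré gives c∫u² ≥ c(L/π)²∫(u')², so a(u,u) ≥ (1 + c(L/π)²)∫(u')², while ||u||_{H^1}² ≤ (1 + (L/π)²)∫(u')²; dividing yields the same α.) With (π/L)² = 9*π^2/16 and c = -13/8, the largest admissible constant is α = ((π/L)² + c)/((π/L)² + 1).
Simplifying, α = (-26 + 9*π^2)/(16 + 9*π^2).


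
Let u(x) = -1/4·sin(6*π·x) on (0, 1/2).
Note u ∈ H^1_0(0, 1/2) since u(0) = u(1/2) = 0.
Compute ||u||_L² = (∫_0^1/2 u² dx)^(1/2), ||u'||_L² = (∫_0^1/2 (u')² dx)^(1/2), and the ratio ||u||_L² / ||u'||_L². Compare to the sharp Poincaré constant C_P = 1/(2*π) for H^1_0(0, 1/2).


||u||_L² / ||u'||_L² = 1/(6*π) < C_P = 1/(2*π).

u(x) = -1/4·sin(6*π·x), so u'(x) = -3*π*cos(6*π*x)/2.
Writing u(x) = A·sin(kπx/L) with A = -1/4 and k = 3, use ∫_0^L sin²(kπx/L) dx = L/2 and ∫_0^L cos²(kπx/L) dx = L/2.
u² = 1/16·sin²(6*π·x) and (u')² = 9*π^2/4·cos²(6*π·x), and each of sin², cos² integrates to L/2 = 1/4 over (0, 1/2).
∫_0^1/2 u² dx = 1/64, so ||u||_L² = 1/8.
∫_0^1/2 (u')² dx = 9*π^2/16, so ||u'||_L² = 3*π/4.
Ratio ||u||_L² / ||u'||_L² = 1/(6*π).
Sharp Poincaré constant on H^1_0(0, 1/2) is C_P = L/π = 1/(2*π), achieved by sin(2*π·x).
This is the k = 3 harmonic; the ratio L/(kπ) is strictly less than C_P = L/π, consistent with the sharp inequality ||u||_L² ≤ C_P ||u'||_L².


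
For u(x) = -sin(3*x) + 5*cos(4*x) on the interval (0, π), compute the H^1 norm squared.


||u||_{H^1(0,π)}^2 = 1020/7 + 435*π/2

u'(x) = -20*sin(4*x) - 3*cos(3*x).
Expand u² and (u')² and integrate term by term on (0, π), using: for integers n ≥ 1, ∫_0^π sin²(nx) dx = ∫_0^π cos²(nx) dx = π/2; for n ≠ n', ∫_0^π sin(nx)sin(n'x) dx = ∫_0^π cos(nx)cos(n'x) dx = 0; and by product-to-sum, ∫_0^π sin(nx)cos(n'x) dx = ½∫_0^π [sin((n+n')x) + sin((n−n')x)] dx, which is 0 when n+n' is even and 2n/(n²−n'²) when n+n' is odd (it need not vanish on (0, π)).
  u² squared terms: (-1)²·∫sin(3x)² dx = 1·π/2 = π/2;  (5)²·∫cos(4x)² dx = 25·π/2 = 25*π/2.
  u² cross terms: 2·(-1)·(5)·∫sin(3x)·cos(4x) dx = -10·(-6/7) = 60/7.
  So ∫_0^π u² dx = π/2 + 25*π/2 + 60/7 = 60/7 + 13*π.
  (u')² squared terms: (-20)²·∫sin(4x)² dx = 400·π/2 = 200*π;  (-3)²·∫cos(3x)² dx = 9·π/2 = 9*π/2.
  (u')² cross terms: 2·(-20)·(-3)·∫sin(4x)·cos(3x) dx = 120·(8/7) = 960/7.
  So ∫_0^π (u')² dx = 200*π + 9*π/2 + 960/7 = 960/7 + 409*π/2.
||u||_{H^1}^2 = (60/7 + 13*π) + (960/7 + 409*π/2) = 1020/7 + 435*π/2.


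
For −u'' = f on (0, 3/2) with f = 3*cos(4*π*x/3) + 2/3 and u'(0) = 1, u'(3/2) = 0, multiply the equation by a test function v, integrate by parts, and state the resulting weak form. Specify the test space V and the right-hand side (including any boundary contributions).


V = H^1(0, 3/2) (v unrestricted at boundary; u is determined up to an additive constant); weak form: ∫_0^3/2 u'v' dx = ∫_0^3/2 (3*cos(4*π*x/3) + 2/3) v dx − v(0) for all v ∈ V.

Multiply both sides by a test function v and integrate from 0 to 3/2:
  ∫_0^3/2 −u''(x) v(x) dx = ∫_0^3/2 f(x) v(x) dx.
Integrate the LHS by parts once:
  ∫_0^3/2 −u'' v dx = −[u'(x) v(x)]_0^3/2 + ∫_0^3/2 u'(x) v'(x) dx.
Thus ∫_0^3/2 u'(x) v'(x) dx = ∫_0^3/2 f(x) v(x) dx + [u'(x) v(x)]_0^3/2.
Choose V so that boundary terms are either known or forced to vanish.
u has inhomogeneous Neumann u'(0) = 1, u'(3/2) = 0. [u' v]_0^3/2 = (0)·v(3/2) − (1)·v(0) = − v(0). Take V = H^1(0, 3/2); boundary term becomes part of RHS.
Weak formulation: find u (satisfying any essential BC) such that ∫_0^3/2 u'(x) v'(x) dx = ∫_0^3/2 f v dx − v(0) for all v ∈ V (Neumann data are natural BCs: they enter the RHS as boundary terms).
Substituting f(x) = 3*cos(4*π*x/3) + 2/3, the right-hand side is ∫_0^3/2 (3*cos(4*π*x/3) + 2/3) v dx − v(0).
Compatibility check (pure Neumann): taking v ≡ 1 ∈ V gives 0 = ∫_0^3/2 f dx + (0) − (1), i.e. ∫_0^3/2 f dx must equal u'(0) − u'(3/2) = 1. Indeed ∫_0^3/2 (3*cos(4*π*x/3) + 2/3) dx = 1, so the data are compatible. The solution is then unique only up to an additive constant (fix it e.g. by requiring ∫_0^3/2 u dx = 0).


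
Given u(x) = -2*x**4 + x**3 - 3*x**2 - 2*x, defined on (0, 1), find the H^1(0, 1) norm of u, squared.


||u||_{H^1}^2 = 947/18

The H^1 norm (squared) on an interval (0, L) is
  ||u||_{H^1}^2 = ∫_0^L u(x)^2 dx + ∫_0^L u'(x)^2 dx.
Compute u'(x) = -8*x**3 + 3*x**2 - 6*x - 2.
Then u(x)^2 = 4*x**8 - 4*x**7 + 13*x**6 + 2*x**5 + 5*x**4 + 12*x**3 + 4*x**2 and u'(x)^2 = 64*x**6 - 48*x**5 + 105*x**4 - 4*x**3 + 24*x**2 + 24*x + 4.
Integrate each monomial from 0 to 1 using ∫_0^1 c·x^n dx = c·1^(n+1)/(n+1):
  ∫_0^1 u(x)^2 dx = ∫_0^1 (4*x^8 - 4*x^7 + 13*x^6 + 2*x^5 + 5*x^4 + 12*x^3 + 4*x^2) dx. Term by term:
    ∫_0^1 4*x^8 dx = 4/9;  ∫_0^1 -4*x^7 dx = -1/2;  ∫_0^1 13*x^6 dx = 13/7;
    ∫_0^1 2*x^5 dx = 1/3;  ∫_0^1 5*x^4 dx = 1;  ∫_0^1 12*x^3 dx = 3;
    ∫_0^1 4*x^2 dx = 4/3.
  Sum: 4/9 − 1/2 + 13/7 + 1/3 + 1 + 3 + 4/3 = 941/126.
  ∫_0^1 u'(x)^2 dx = ∫_0^1 (64*x^6 - 48*x^5 + 105*x^4 - 4*x^3 + 24*x^2 + 24*x + 4) dx. Term by term:
    ∫_0^1 64*x^6 dx = 64/7;  ∫_0^1 -48*x^5 dx = -8;  ∫_0^1 105*x^4 dx = 21;
    ∫_0^1 -4*x^3 dx = -1;  ∫_0^1 24*x^2 dx = 8;  ∫_0^1 24*x dx = 12;
    ∫_0^1 4 dx = 4.
  Sum: 64/7 − 8 + 21 − 1 + 8 + 12 + 4 = 316/7.
Adding: ||u||_{H^1}^2 = 941/126 + 316/7 = 947/18.


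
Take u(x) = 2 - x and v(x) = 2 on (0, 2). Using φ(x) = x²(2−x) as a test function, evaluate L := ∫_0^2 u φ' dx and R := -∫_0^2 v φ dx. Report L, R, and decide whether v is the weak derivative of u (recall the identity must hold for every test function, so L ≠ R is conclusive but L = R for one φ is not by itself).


LHS = 4/3, RHS = -8/3. No, v is not the weak derivative of u.

u(x) = 2 - x, classical derivative u'(x) = -1.
φ(x) = x²(2−x), so φ'(x) = x*(4 - 3*x).
Note φ(0) = φ(2) = 0, so the boundary term u·φ vanishes.
LHS = ∫_0^2 u(x) φ'(x) dx = ∫_0^2 (3*x^3 - 10*x^2 + 8*x) dx. Term by term:
  ∫_0^2 3*x^3 dx = 12;  ∫_0^2 -10*x^2 dx = -80/3;  ∫_0^2 8*x dx = 16.
Sum: 12 − 80/3 + 16 = 4/3.
So LHS = 4/3.
∫_0^2 v(x) φ(x) dx = ∫_0^2 (-2*x^3 + 4*x^2) dx. Term by term:
  ∫_0^2 -2*x^3 dx = -8;  ∫_0^2 4*x^2 dx = 32/3.
Sum: -8 + 32/3 = 8/3.
So RHS = -∫_0^2 v(x) φ(x) dx = -8/3.
LHS − RHS = 4 ≠ 0, so the identity fails.
(For a valid weak derivative the identity must hold for EVERY test function, in particular this one. The failure shows v is NOT the weak derivative of u.)
Correct weak derivative would be u'(x) = -1.


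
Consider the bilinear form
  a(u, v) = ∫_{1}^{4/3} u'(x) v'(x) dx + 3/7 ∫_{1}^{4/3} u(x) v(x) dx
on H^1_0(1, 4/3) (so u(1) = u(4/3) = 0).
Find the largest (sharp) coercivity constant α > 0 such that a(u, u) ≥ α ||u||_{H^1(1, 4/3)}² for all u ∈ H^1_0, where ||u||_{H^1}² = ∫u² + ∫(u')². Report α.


α = 3*(1 + 21*π^2)/(7*(1 + 9*π^2))

Coercivity of a(·,·) on H^1_0(1, 4/3) means a(u, u) ≥ α ||u||_{H^1}² for every u ∈ H^1_0.
The interval has length L = 1/3, and Poincaré/coercivity depend only on L. Here a(u, u) = ∫(u')² + (3/7)·∫u².
Here 0 < c = 3/7 < 1. The condition a(u,u) ≥ α||u||_{H^1}² reads (1−α)∫(u')² ≥ (α−c)∫u². Any admissible α is ≤ 1 (rapidly oscillating u have ∫u²/∫(u')² → 0), and α = 1 would force 0 ≥ (1−c)∫u², impossible since c < 1; so 1−α > 0. By the sharp Poincaré inequality on H^1_0 of an interval of length L, ∫(u')² ≥ (π/L)²∫u² with equality for the first sine mode sin(π(x−x₀)/L) (x₀ the left endpoint), so the inequality holds for all u iff (1−α)(π/L)² ≥ α − c, i.e. α ≤ ((π/L)² + c)/((π/L)² + 1) = (1 + c(L/π)²)/(1 + (L/π)²). With (π/L)² = 9*π^2 and c = 3/7, the largest admissible constant is α = ((π/L)² + c)/((π/L)² + 1).
Simplifying, α = 3*(1 + 21*π^2)/(7*(1 + 9*π^2)).


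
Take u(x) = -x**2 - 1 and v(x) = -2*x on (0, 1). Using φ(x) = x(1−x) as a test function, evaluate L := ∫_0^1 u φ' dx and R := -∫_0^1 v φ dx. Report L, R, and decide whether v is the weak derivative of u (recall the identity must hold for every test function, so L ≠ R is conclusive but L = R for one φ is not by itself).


LHS = 1/6, RHS = 1/6. Yes, v = u' weakly.

u(x) = -x**2 - 1, classical derivative u'(x) = -2*x.
φ(x) = x(1−x), so φ'(x) = 1 - 2*x.
Note φ(0) = φ(1) = 0, so the boundary term u·φ vanishes.
LHS = ∫_0^1 u(x) φ'(x) dx = ∫_0^1 (2*x^3 - x^2 + 2*x - 1) dx. Term by term:
  ∫_0^1 2*x^3 dx = 1/2;  ∫_0^1 -x^2 dx = -1/3;  ∫_0^1 2*x dx = 1;
  ∫_0^1 -1 dx = -1.
Sum: 1/2 − 1/3 + 1 − 1 = 1/6.
So LHS = 1/6.
∫_0^1 v(x) φ(x) dx = ∫_0^1 (2*x^3 - 2*x^2) dx. Term by term:
  ∫_0^1 2*x^3 dx = 1/2;  ∫_0^1 -2*x^2 dx = -2/3.
Sum: 1/2 − 2/3 = -1/6.
So RHS = -∫_0^1 v(x) φ(x) dx = 1/6.
LHS = RHS, so the identity holds for this test φ.
Moreover u is smooth here and v(x) = u'(x) = -2*x pointwise, so the identity holds for every test function. Hence v is the weak derivative of u.


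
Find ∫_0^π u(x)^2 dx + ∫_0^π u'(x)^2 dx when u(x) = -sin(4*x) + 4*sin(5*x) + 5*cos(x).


||u||_{H^1(0,π)}^2 = -32/3 + 483*π/2

u'(x) = -5*sin(x) - 4*cos(4*x) + 20*cos(5*x).
Expand u² and (u')² and integrate term by term on (0, π), using: for integers n ≥ 1, ∫_0^π sin²(nx) dx = ∫_0^π cos²(nx) dx = π/2; for n ≠ n', ∫_0^π sin(nx)sin(n'x) dx = ∫_0^π cos(nx)cos(n'x) dx = 0; and by product-to-sum, ∫_0^π sin(nx)cos(n'x) dx = ½∫_0^π [sin((n+n')x) + sin((n−n')x)] dx, which is 0 when n+n' is even and 2n/(n²−n'²) when n+n' is odd (it need not vanish on (0, π)).
  u² squared terms: (-1)²·∫sin(4x)² dx = 1·π/2 = π/2;  (4)²·∫sin(5x)² dx = 16·π/2 = 8*π;  (5)²·∫cos(x)² dx = 25·π/2 = 25*π/2.
  u² cross terms: 2·(-1)·(4)·∫sin(4x)·sin(5x) dx = -8·(0) = 0;  2·(-1)·(5)·∫sin(4x)·cos(x) dx = -10·(8/15) = -16/3;  2·(4)·(5)·∫sin(5x)·cos(x) dx = 40·(0) = 0.
  So ∫_0^π u² dx = π/2 + 8*π + 25*π/2 + 0 − 16/3 + 0 = -16/3 + 21*π.
  (u')² squared terms: (-5)²·∫sin(x)² dx = 25·π/2 = 25*π/2;  (-4)²·∫cos(4x)² dx = 16·π/2 = 8*π;  (20)²·∫cos(5x)² dx = 400·π/2 = 200*π.
  (u')² cross terms: 2·(-5)·(-4)·∫sin(x)·cos(4x) dx = 40·(-2/15) = -16/3;  2·(-5)·(20)·∫sin(x)·cos(5x) dx = -200·(0) = 0;  2·(-4)·(20)·∫cos(4x)·cos(5x) dx = -160·(0) = 0.
  So ∫_0^π (u')² dx = 25*π/2 + 8*π + 200*π − 16/3 + 0 + 0 = -16/3 + 441*π/2.
||u||_{H^1}^2 = (-16/3 + 21*π) + (-16/3 + 441*π/2) = -32/3 + 483*π/2.


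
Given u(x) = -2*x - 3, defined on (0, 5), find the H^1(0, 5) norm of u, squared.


||u||_{H^1}^2 = 1145/3

The H^1 norm (squared) on an interval (0, L) is
  ||u||_{H^1}^2 = ∫_0^L u(x)^2 dx + ∫_0^L u'(x)^2 dx.
Compute u'(x) = -2.
Then u(x)^2 = 4*x**2 + 12*x + 9 and u'(x)^2 = 4.
Integrate each monomial from 0 to 5 using ∫_0^5 c·x^n dx = c·5^(n+1)/(n+1):
  ∫_0^5 u(x)^2 dx = ∫_0^5 (4*x^2 + 12*x + 9) dx. Term by term:
    ∫_0^5 4*x^2 dx = 500/3;  ∫_0^5 12*x dx = 150;  ∫_0^5 9 dx = 45.
  Sum: 500/3 + 150 + 45 = 1085/3.
  ∫_0^5 u'(x)^2 dx = ∫_0^5 (4) dx. Term by term:
    ∫_0^5 4 dx = 20.
Adding: ||u||_{H^1}^2 = 1085/3 + 20 = 1145/3.


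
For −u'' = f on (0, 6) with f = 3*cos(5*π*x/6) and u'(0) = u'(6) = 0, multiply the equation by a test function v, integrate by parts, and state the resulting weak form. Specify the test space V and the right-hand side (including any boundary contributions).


V = H^1(0, 6) (no boundary constraint on v; u is determined up to an additive constant); weak form: ∫_0^6 u'v' dx = ∫_0^6 (3*cos(5*π*x/6)) v dx for all v ∈ V.

Multiply both sides by a test function v and integrate from 0 to 6:
  ∫_0^6 −u''(x) v(x) dx = ∫_0^6 f(x) v(x) dx.
Integrate the LHS by parts once:
  ∫_0^6 −u'' v dx = −[u'(x) v(x)]_0^6 + ∫_0^6 u'(x) v'(x) dx.
Thus ∫_0^6 u'(x) v'(x) dx = ∫_0^6 f(x) v(x) dx + [u'(x) v(x)]_0^6.
Choose V so that boundary terms are either known or forced to vanish.
u has homogeneous Neumann: u'(0) = u'(6) = 0. So [u' v]_0^6 = 0·v(6) − 0·v(0) = 0 for any v; take V = H^1(0, 6).
Weak formulation: find u (satisfying any essential BC) such that ∫_0^6 u'(x) v'(x) dx = ∫_0^6 f v dx for all v ∈ V (homogeneous Neumann, so boundary terms vanish).
Substituting f(x) = 3*cos(5*π*x/6), the right-hand side is ∫_0^6 (3*cos(5*π*x/6)) v dx.
Compatibility check (pure Neumann): taking v ≡ 1 ∈ V gives 0 = ∫_0^6 f dx + (0) − (0), i.e. ∫_0^6 f dx must equal u'(0) − u'(6) = 0. Indeed ∫_0^6 (3*cos(5*π*x/6)) dx = 0, so the data are compatible. The solution is then unique only up to an additive constant (fix it e.g. by requiring ∫_0^6 u dx = 0).


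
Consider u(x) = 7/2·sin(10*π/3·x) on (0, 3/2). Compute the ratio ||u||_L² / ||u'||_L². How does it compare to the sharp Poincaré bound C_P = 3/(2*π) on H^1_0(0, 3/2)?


||u||_L² / ||u'||_L² = 3/(10*π) < C_P = 3/(2*π).

u(x) = 7/2·sin(10*π/3·x), so u'(x) = 35*π*cos(10*π*x/3)/3.
Writing u(x) = A·sin(kπx/L) with A = 7/2 and k = 5, use ∫_0^L sin²(kπx/L) dx = L/2 and ∫_0^L cos²(kπx/L) dx = L/2.
u² = 49/4·sin²(10*π/3·x) and (u')² = 1225*π^2/9·cos²(10*π/3·x), and each of sin², cos² integrates to L/2 = 3/4 over (0, 3/2).
∫_0^3/2 u² dx = 147/16, so ||u||_L² = 7*sqrt(3)/4.
∫_0^3/2 (u')² dx = 1225*π^2/12, so ||u'||_L² = 35*sqrt(3)*π/6.
Ratio ||u||_L² / ||u'||_L² = 3/(10*π).
Sharp Poincaré constant on H^1_0(0, 3/2) is C_P = L/π = 3/(2*π), achieved by sin(2*π/3·x).
This is the k = 5 harmonic; the ratio L/(kπ) is strictly less than C_P = L/π, consistent with the sharp inequality ||u||_L² ≤ C_P ||u'||_L².


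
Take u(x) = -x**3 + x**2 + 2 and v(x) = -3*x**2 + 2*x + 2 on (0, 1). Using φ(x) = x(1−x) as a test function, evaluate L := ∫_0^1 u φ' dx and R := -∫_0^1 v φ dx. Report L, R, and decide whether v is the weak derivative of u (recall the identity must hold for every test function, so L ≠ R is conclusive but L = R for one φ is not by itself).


LHS = -1/60, RHS = -7/20. No, v is not the weak derivative of u.

u(x) = -x**3 + x**2 + 2, classical derivative u'(x) = -3*x**2 + 2*x.
φ(x) = x(1−x), so φ'(x) = 1 - 2*x.
Note φ(0) = φ(1) = 0, so the boundary term u·φ vanishes.
LHS = ∫_0^1 u(x) φ'(x) dx = ∫_0^1 (2*x^4 - 3*x^3 + x^2 - 4*x + 2) dx. Term by term:
  ∫_0^1 2*x^4 dx = 2/5;  ∫_0^1 -3*x^3 dx = -3/4;  ∫_0^1 x^2 dx = 1/3;
  ∫_0^1 -4*x dx = -2;  ∫_0^1 2 dx = 2.
Sum: 2/5 − 3/4 + 1/3 − 2 + 2 = -1/60.
So LHS = -1/60.
∫_0^1 v(x) φ(x) dx = ∫_0^1 (3*x^4 - 5*x^3 + 2*x) dx. Term by term:
  ∫_0^1 3*x^4 dx = 3/5;  ∫_0^1 -5*x^3 dx = -5/4;  ∫_0^1 2*x dx = 1.
Sum: 3/5 − 5/4 + 1 = 7/20.
So RHS = -∫_0^1 v(x) φ(x) dx = -7/20.
LHS − RHS = 1/3 ≠ 0, so the identity fails.
(For a valid weak derivative the identity must hold for EVERY test function, in particular this one. The failure shows v is NOT the weak derivative of u.)
Correct weak derivative would be u'(x) = -3*x**2 + 2*x.


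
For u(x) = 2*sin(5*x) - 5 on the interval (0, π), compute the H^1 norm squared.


||u||_{H^1(0,π)}^2 = -8 + 77*π

u'(x) = 10*cos(5*x).
Expand u² and (u')² and integrate term by term on (0, π), using: for integers n ≥ 1, ∫_0^π sin²(nx) dx = ∫_0^π cos²(nx) dx = π/2; for n ≠ n', ∫_0^π sin(nx)sin(n'x) dx = ∫_0^π cos(nx)cos(n'x) dx = 0; and by product-to-sum, ∫_0^π sin(nx)cos(n'x) dx = ½∫_0^π [sin((n+n')x) + sin((n−n')x)] dx, which is 0 when n+n' is even and 2n/(n²−n'²) when n+n' is odd (it need not vanish on (0, π)). For the constant mode: ∫_0^π 1 dx = π, ∫_0^π cos(nx) dx = 0, ∫_0^π sin(nx) dx = (1−(−1)^n)/n.
  u² squared terms: (-5)²·∫1 dx = 25·π = 25*π;  (2)²·∫sin(5x)² dx = 4·π/2 = 2*π.
  u² cross terms: 2·(-5)·(2)·∫1·sin(5x) dx = -20·(2/5) = -8.
  So ∫_0^π u² dx = 25*π + 2*π − 8 = -8 + 27*π.
  (u')² squared terms: (10)²·∫cos(5x)² dx = 100·π/2 = 50*π.
  So ∫_0^π (u')² dx = 50*π.
||u||_{H^1}^2 = (-8 + 27*π) + (50*π) = -8 + 77*π.


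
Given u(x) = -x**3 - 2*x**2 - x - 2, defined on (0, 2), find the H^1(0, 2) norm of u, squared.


||u||_{H^1}^2 = 8434/21

The H^1 norm (squared) on an interval (0, L) is
  ||u||_{H^1}^2 = ∫_0^L u(x)^2 dx + ∫_0^L u'(x)^2 dx.
Compute u'(x) = -3*x**2 - 4*x - 1.
Then u(x)^2 = x**6 + 4*x**5 + 6*x**4 + 8*x**3 + 9*x**2 + 4*x + 4 and u'(x)^2 = 9*x**4 + 24*x**3 + 22*x**2 + 8*x + 1.
Integrate each monomial from 0 to 2 using ∫_0^2 c·x^n dx = c·2^(n+1)/(n+1):
  ∫_0^2 u(x)^2 dx = ∫_0^2 (x^6 + 4*x^5 + 6*x^4 + 8*x^3 + 9*x^2 + 4*x + 4) dx. Term by term:
    ∫_0^2 x^6 dx = 128/7;  ∫_0^2 4*x^5 dx = 128/3;  ∫_0^2 6*x^4 dx = 192/5;
    ∫_0^2 8*x^3 dx = 32;  ∫_0^2 9*x^2 dx = 24;  ∫_0^2 4*x dx = 8;
    ∫_0^2 4 dx = 8.
  Sum: 128/7 + 128/3 + 192/5 + 32 + 24 + 8 + 8 = 17992/105.
  ∫_0^2 u'(x)^2 dx = ∫_0^2 (9*x^4 + 24*x^3 + 22*x^2 + 8*x + 1) dx. Term by term:
    ∫_0^2 9*x^4 dx = 288/5;  ∫_0^2 24*x^3 dx = 96;  ∫_0^2 22*x^2 dx = 176/3;
    ∫_0^2 8*x dx = 16;  ∫_0^2 1 dx = 2.
  Sum: 288/5 + 96 + 176/3 + 16 + 2 = 3454/15.
Adding: ||u||_{H^1}^2 = 17992/105 + 3454/15 = 8434/21.


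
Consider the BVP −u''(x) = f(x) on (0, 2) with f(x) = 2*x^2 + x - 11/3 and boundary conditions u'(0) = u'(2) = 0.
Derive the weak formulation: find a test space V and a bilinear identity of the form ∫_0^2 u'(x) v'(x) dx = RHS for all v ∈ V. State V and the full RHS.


V = H^1(0, 2) (no boundary constraint on v; u is determined up to an additive constant); weak form: ∫_0^2 u'v' dx = ∫_0^2 (2*x^2 + x - 11/3) v dx for all v ∈ V.

Multiply both sides by a test function v and integrate from 0 to 2:
  ∫_0^2 −u''(x) v(x) dx = ∫_0^2 f(x) v(x) dx.
Integrate the LHS by parts once:
  ∫_0^2 −u'' v dx = −[u'(x) v(x)]_0^2 + ∫_0^2 u'(x) v'(x) dx.
Thus ∫_0^2 u'(x) v'(x) dx = ∫_0^2 f(x) v(x) dx + [u'(x) v(x)]_0^2.
Choose V so that boundary terms are either known or forced to vanish.
u has homogeneous Neumann: u'(0) = u'(2) = 0. So [u' v]_0^2 = 0·v(2) − 0·v(0) = 0 for any v; take V = H^1(0, 2).
Weak formulation: find u (satisfying any essential BC) such that ∫_0^2 u'(x) v'(x) dx = ∫_0^2 f v dx for all v ∈ V (homogeneous Neumann, so boundary terms vanish).
Substituting f(x) = 2*x^2 + x - 11/3, the right-hand side is ∫_0^2 (2*x^2 + x - 11/3) v dx.
Compatibility check (pure Neumann): taking v ≡ 1 ∈ V gives 0 = ∫_0^2 f dx + (0) − (0), i.e. ∫_0^2 f dx must equal u'(0) − u'(2) = 0. Indeed ∫_0^2 (2*x^2 + x - 11/3) dx = 0, so the data are compatible. The solution is then unique only up to an additive constant (fix it e.g. by requiring ∫_0^2 u dx = 0).


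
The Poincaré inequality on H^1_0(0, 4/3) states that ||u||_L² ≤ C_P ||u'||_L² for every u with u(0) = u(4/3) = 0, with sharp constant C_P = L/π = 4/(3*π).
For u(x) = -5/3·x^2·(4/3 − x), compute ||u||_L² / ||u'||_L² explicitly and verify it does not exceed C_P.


||u||_L² / ||u'||_L² = 2*sqrt(14)/21 < C_P = 4/(3*π).

u(x) = -5/3·x^2·(4/3 − x), so u'(x) = 5*x*(9*x - 8)/9.
u(x) = -5/3·x^2·(4/3 − x) vanishes at x = 0 and x = 4/3, so u ∈ H^1_0(0, 4/3). Differentiate via the product rule and integrate the resulting polynomials term by term.
  ∫_0^4/3 u² dx = ∫_0^4/3 (25*x^6/9 - 200*x^5/27 + 400*x^4/81) dx. Term by term:
    ∫_0^4/3 25*x^6/9 dx = 409600/137781;  ∫_0^4/3 -200*x^5/27 dx = -409600/59049;  ∫_0^4/3 400*x^4/81 dx = 81920/19683.
  Sum: 409600/137781 − 409600/59049 + 81920/19683 = 81920/413343.
  ∫_0^4/3 (u')² dx = ∫_0^4/3 (25*x^4 - 400*x^3/9 + 1600*x^2/81) dx. Term by term:
    ∫_0^4/3 25*x^4 dx = 5120/243;  ∫_0^4/3 -400*x^3/9 dx = -25600/729;  ∫_0^4/3 1600*x^2/81 dx = 102400/6561.
  Sum: 5120/243 − 25600/729 + 102400/6561 = 10240/6561.
∫_0^4/3 u² dx = 81920/413343, so ||u||_L² = 128*sqrt(35)/1701.
∫_0^4/3 (u')² dx = 10240/6561, so ||u'||_L² = 32*sqrt(10)/81.
Ratio ||u||_L² / ||u'||_L² = 2*sqrt(14)/21.
Sharp Poincaré constant on H^1_0(0, 4/3) is C_P = L/π = 4/(3*π), achieved by sin(3*π/4·x).
A polynomial bump cannot attain the sharp Poincaré constant (only the first sine eigenfunction does), so the ratio is strictly less than C_P, consistent with ||u||_L² ≤ C_P ||u'||_L².


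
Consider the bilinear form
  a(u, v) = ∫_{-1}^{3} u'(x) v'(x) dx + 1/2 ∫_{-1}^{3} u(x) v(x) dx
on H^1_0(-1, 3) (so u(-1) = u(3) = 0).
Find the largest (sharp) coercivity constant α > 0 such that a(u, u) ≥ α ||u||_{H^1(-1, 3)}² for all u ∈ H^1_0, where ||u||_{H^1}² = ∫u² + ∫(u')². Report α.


α = (8 + π^2)/(π^2 + 16)

Coercivity of a(·,·) on H^1_0(-1, 3) means a(u, u) ≥ α ||u||_{H^1}² for every u ∈ H^1_0.
The interval has length L = 4, and Poincaré/coercivity depend only on L. Here a(u, u) = ∫(u')² + (1/2)·∫u².
Here 0 < c = 1/2 < 1. The condition a(u,u) ≥ α||u||_{H^1}² reads (1−α)∫(u')² ≥ (α−c)∫u². Any admissible α is ≤ 1 (rapidly oscillating u have ∫u²/∫(u')² → 0), and α = 1 would force 0 ≥ (1−c)∫u², impossible since c < 1; so 1−α > 0. By the sharp Poincaré inequality on H^1_0 of an interval of length L, ∫(u')² ≥ (π/L)²∫u² with equality for the first sine mode sin(π(x−x₀)/L) (x₀ the left endpoint), so the inequality holds for all u iff (1−α)(π/L)² ≥ α − c, i.e. α ≤ ((π/L)² + c)/((π/L)² + 1) = (1 + c(L/π)²)/(1 + (L/π)²). With (π/L)² = π^2/16 and c = 1/2, the largest admissible constant is α = ((π/L)² + c)/((π/L)² + 1).
Simplifying, α = (8 + π^2)/(π^2 + 16).


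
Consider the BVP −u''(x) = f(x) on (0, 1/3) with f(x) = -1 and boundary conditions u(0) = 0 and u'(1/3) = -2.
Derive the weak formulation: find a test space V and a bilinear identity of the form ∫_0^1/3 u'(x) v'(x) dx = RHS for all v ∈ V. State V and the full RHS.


V = {v ∈ H^1(0, 1/3) : v(0) = 0} (test functions vanish at x = 0 where u is specified); weak form: ∫_0^1/3 u'v' dx = ∫_0^1/3 (-1) v dx − 2·v(1/3) for all v ∈ V.

Multiply both sides by a test function v and integrate from 0 to 1/3:
  ∫_0^1/3 −u''(x) v(x) dx = ∫_0^1/3 f(x) v(x) dx.
Integrate the LHS by parts once:
  ∫_0^1/3 −u'' v dx = −[u'(x) v(x)]_0^1/3 + ∫_0^1/3 u'(x) v'(x) dx.
Thus ∫_0^1/3 u'(x) v'(x) dx = ∫_0^1/3 f(x) v(x) dx + [u'(x) v(x)]_0^1/3.
Choose V so that boundary terms are either known or forced to vanish.
Mixed BC: u(0) = 0 (Dirichlet) and u'(1/3) = -2 (Neumann). Define V = {v ∈ H^1(0, 1/3) : v(0) = 0}. Then [u' v]_0^1/3 = u'(1/3)·v(1/3) − u'(0)·0 = − 2·v(1/3).
Weak formulation: find u (satisfying any essential BC) such that ∫_0^1/3 u'(x) v'(x) dx = ∫_0^1/3 f v dx − 2·v(1/3) for all v ∈ V (Dirichlet at 0 absorbed into V; Neumann datum at x = 1/3 contributes the boundary term).
Substituting f(x) = -1, the right-hand side is ∫_0^1/3 (-1) v dx − 2·v(1/3).
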